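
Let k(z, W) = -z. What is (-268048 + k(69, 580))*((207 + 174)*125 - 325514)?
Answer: 74506765013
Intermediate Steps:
(-268048 + k(69, 580))*((207 + 174)*125 - 325514) = (-268048 - 1*69)*((207 + 174)*125 - 325514) = (-268048 - 69)*(381*125 - 325514) = -268117*(47625 - 325514) = -268117*(-277889) = 74506765013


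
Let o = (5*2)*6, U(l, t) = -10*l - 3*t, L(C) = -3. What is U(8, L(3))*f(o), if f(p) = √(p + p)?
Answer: -142*√30 ≈ -777.77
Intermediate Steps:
o = 60 (o = 10*6 = 60)
f(p) = √2*√p (f(p) = √(2*p) = √2*√p)
U(8, L(3))*f(o) = (-10*8 - 3*(-3))*(√2*√60) = (-80 + 9)*(√2*(2*√15)) = -142*√30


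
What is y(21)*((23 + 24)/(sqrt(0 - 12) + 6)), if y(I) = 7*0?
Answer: 0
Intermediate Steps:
y(I) = 0
y(21)*((23 + 24)/(sqrt(0 - 12) + 6)) = 0*((23 + 24)/(sqrt(0 - 12) + 6)) = 0*(47/(sqrt(-12) + 6)) = 0*(47/(2*I*sqrt(3) + 6)) = 0*(47/(6 + 2*I*sqrt(3))) = 0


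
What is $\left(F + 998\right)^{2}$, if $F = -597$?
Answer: $160801$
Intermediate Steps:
$\left(F + 998\right)^{2} = \left(-597 + 998\right)^{2} = 401^{2} = 160801$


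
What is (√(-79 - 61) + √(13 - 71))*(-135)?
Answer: 135*I*(-√58 - 2*√35) ≈ -2625.5*I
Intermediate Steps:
(√(-79 - 61) + √(13 - 71))*(-135) = (√(-140) + √(-58))*(-135) = (2*I*√35 + I*√58)*(-135) = (I*√58 + 2*I*√35)*(-135) = -270*I*√35 - 135*I*√58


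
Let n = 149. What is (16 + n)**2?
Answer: 27225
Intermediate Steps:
(16 + n)**2 = (16 + 149)**2 = 165**2 = 27225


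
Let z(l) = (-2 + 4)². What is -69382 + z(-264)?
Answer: -69378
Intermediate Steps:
z(l) = 4 (z(l) = 2² = 4)
-69382 + z(-264) = -69382 + 4 = -69378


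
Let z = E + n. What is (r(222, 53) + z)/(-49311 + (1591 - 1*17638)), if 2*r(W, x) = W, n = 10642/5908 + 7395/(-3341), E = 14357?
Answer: -47595055861/215012874804 ≈ -0.22136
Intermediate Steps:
n = -4067369/9869314 (n = 10642*(1/5908) + 7395*(-1/3341) = 5321/2954 - 7395/3341 = -4067369/9869314 ≈ -0.41212)
z = 141689673729/9869314 (z = 14357 - 4067369/9869314 = 141689673729/9869314 ≈ 14357.)
r(W, x) = W/2
(r(222, 53) + z)/(-49311 + (1591 - 1*17638)) = ((½)*222 + 141689673729/9869314)/(-49311 + (1591 - 1*17638)) = (111 + 141689673729/9869314)/(-49311 + (1591 - 17638)) = 142785167583/(9869314*(-49311 - 16047)) = (142785167583/9869314)/(-65358) = (142785167583/9869314)*(-1/65358) = -47595055861/215012874804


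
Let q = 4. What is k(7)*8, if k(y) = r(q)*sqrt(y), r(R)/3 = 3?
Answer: 72*sqrt(7) ≈ 190.49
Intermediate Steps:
r(R) = 9 (r(R) = 3*3 = 9)
k(y) = 9*sqrt(y)
k(7)*8 = (9*sqrt(7))*8 = 72*sqrt(7)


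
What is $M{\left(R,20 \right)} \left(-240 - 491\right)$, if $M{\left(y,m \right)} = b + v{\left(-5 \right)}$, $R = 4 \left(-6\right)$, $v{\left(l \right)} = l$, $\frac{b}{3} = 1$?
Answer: $1462$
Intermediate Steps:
$b = 3$ ($b = 3 \cdot 1 = 3$)
$R = -24$
$M{\left(y,m \right)} = -2$ ($M{\left(y,m \right)} = 3 - 5 = -2$)
$M{\left(R,20 \right)} \left(-240 - 491\right) = - 2 \left(-240 - 491\right) = \left(-2\right) \left(-731\right) = 1462$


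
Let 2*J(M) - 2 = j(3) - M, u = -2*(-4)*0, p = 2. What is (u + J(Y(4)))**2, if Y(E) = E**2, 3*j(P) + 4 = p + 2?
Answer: 49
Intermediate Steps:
j(P) = 0 (j(P) = -4/3 + (2 + 2)/3 = -4/3 + (1/3)*4 = -4/3 + 4/3 = 0)
u = 0 (u = 8*0 = 0)
J(M) = 1 - M/2 (J(M) = 1 + (0 - M)/2 = 1 + (-M)/2 = 1 - M/2)
(u + J(Y(4)))**2 = (0 + (1 - 1/2*4**2))**2 = (0 + (1 - 1/2*16))**2 = (0 + (1 - 8))**2 = (0 - 7)**2 = (-7)**2 = 49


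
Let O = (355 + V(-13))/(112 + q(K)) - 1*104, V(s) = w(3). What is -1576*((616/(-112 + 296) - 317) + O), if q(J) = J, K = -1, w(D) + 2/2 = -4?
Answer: 1667748416/2553 ≈ 6.5325e+5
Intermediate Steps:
w(D) = -5 (w(D) = -1 - 4 = -5)
V(s) = -5
O = -11194/111 (O = (355 - 5)/(112 - 1) - 1*104 = 350/111 - 104 = -11194/111 ≈ -100.85)
-1576*((616/(-112 + 296) - 317) + O) = -1576*((616/(-112 + 296) - 317) - 11194/111) = -1576*((616/184 - 317) - 11194/111) = -1576*((616*(1/184) - 317) - 11194/111) = -1576*((77/23 - 317) - 11194/111) = -1576*(-7214/23 - 11194/111) = -1576*(-1058216/2553) = 1667748416/2553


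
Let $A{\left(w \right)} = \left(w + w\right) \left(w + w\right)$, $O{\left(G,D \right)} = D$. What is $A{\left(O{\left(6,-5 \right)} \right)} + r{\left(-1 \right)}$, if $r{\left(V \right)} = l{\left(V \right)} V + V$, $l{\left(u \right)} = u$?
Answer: $100$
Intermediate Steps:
$A{\left(w \right)} = 4 w^{2}$ ($A{\left(w \right)} = 2 w 2 w = 4 w^{2}$)
$r{\left(V \right)} = V + V^{2}$ ($r{\left(V \right)} = V V + V = V^{2} + V = V + V^{2}$)
$A{\left(O{\left(6,-5 \right)} \right)} + r{\left(-1 \right)} = 4 \left(-5\right)^{2} - \left(1 - 1\right) = 4 \cdot 25 - 0 = 100 + 0 = 100$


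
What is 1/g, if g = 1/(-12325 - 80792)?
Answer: -93117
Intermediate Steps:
g = -1/93117 (g = 1/(-93117) = -1/93117 ≈ -1.0739e-5)
1/g = 1/(-1/93117) = -93117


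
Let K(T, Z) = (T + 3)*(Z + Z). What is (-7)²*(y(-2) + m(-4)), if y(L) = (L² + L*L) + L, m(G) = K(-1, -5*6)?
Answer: -5586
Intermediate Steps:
K(T, Z) = 2*Z*(3 + T) (K(T, Z) = (3 + T)*(2*Z) = 2*Z*(3 + T))
m(G) = -120 (m(G) = 2*(-5*6)*(3 - 1) = 2*(-30)*2 = -120)
y(L) = L + 2*L² (y(L) = (L² + L²) + L = 2*L² + L = L + 2*L²)
(-7)²*(y(-2) + m(-4)) = (-7)²*(-2*(1 + 2*(-2)) - 120) = 49*(-2*(1 - 4) - 120) = 49*(-2*(-3) - 120) = 49*(6 - 120) = 49*(-114) = -5586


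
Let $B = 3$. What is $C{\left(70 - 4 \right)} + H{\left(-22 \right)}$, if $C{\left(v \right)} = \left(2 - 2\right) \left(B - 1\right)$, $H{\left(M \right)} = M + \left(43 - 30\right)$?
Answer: $-9$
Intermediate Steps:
$H{\left(M \right)} = 13 + M$ ($H{\left(M \right)} = M + 13 = 13 + M$)
$C{\left(v \right)} = 0$ ($C{\left(v \right)} = \left(2 - 2\right) \left(3 - 1\right) = 0 \cdot 2 = 0$)
$C{\left(70 - 4 \right)} + H{\left(-22 \right)} = 0 + \left(13 - 22\right) = 0 - 9 = -9$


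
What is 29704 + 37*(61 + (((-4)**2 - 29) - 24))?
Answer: 30592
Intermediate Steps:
29704 + 37*(61 + (((-4)**2 - 29) - 24)) = 29704 + 37*(61 + ((16 - 29) - 24)) = 29704 + 37*(61 + (-13 - 24)) = 29704 + 37*(61 - 37) = 29704 + 37*24 = 29704 + 888 = 30592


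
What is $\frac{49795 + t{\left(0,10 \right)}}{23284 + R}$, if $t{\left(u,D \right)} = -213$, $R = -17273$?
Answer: $\frac{49582}{6011} \approx 8.2486$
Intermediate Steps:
$\frac{49795 + t{\left(0,10 \right)}}{23284 + R} = \frac{49795 - 213}{23284 - 17273} = \frac{49582}{6011}$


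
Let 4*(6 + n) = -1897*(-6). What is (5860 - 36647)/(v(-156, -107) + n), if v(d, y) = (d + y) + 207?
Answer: -61574/5567 ≈ -11.061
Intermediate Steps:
v(d, y) = 207 + d + y
n = 5679/2 (n = -6 + (-1897*(-6))/4 = -6 + (1/4)*11382 = -6 + 5691/2 = 5679/2 ≈ 2839.5)
(5860 - 36647)/(v(-156, -107) + n) = (5860 - 36647)/((207 - 156 - 107) + 5679/2) = -30787/(-56 + 5679/2) = -30787/5567/2 = -30787*2/5567 = -61574/5567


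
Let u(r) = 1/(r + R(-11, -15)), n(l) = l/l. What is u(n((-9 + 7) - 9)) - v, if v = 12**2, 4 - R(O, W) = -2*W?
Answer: -3601/25 ≈ -144.04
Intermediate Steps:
n(l) = 1
R(O, W) = 4 + 2*W (R(O, W) = 4 - (-2)*W = 4 + 2*W)
u(r) = 1/(-26 + r) (u(r) = 1/(r + (4 + 2*(-15))) = 1/(r + (4 - 30)) = 1/(r - 26) = 1/(-26 + r))
v = 144
u(n((-9 + 7) - 9)) - v = 1/(-26 + 1) - 1*144 = 1/(-25) - 144 = -1/25 - 144 = -3601/25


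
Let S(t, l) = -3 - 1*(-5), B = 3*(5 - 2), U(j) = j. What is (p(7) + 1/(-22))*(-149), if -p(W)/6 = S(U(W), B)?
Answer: 39485/22 ≈ 1794.8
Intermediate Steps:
B = 9 (B = 3*3 = 9)
S(t, l) = 2 (S(t, l) = -3 + 5 = 2)
p(W) = -12 (p(W) = -6*2 = -12)
(p(7) + 1/(-22))*(-149) = (-12 + 1/(-22))*(-149) = (-12 - 1/22)*(-149) = -265/22*(-149) = 39485/22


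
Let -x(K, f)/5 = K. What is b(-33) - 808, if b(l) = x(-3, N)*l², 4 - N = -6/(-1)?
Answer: 15527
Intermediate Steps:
N = -2 (N = 4 - (-6)/(-1) = 4 - (-6)*(-1) = 4 - 1*6 = 4 - 6 = -2)
x(K, f) = -5*K
b(l) = 15*l² (b(l) = (-5*(-3))*l² = 15*l²)
b(-33) - 808 = 15*(-33)² - 808 = 15*1089 - 808 = 16335 - 808 = 15527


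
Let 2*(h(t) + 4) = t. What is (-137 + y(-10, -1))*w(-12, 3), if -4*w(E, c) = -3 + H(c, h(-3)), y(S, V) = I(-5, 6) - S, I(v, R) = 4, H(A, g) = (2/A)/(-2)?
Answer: -205/2 ≈ -102.50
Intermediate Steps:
h(t) = -4 + t/2
H(A, g) = -1/A (H(A, g) = (2/A)*(-1/2) = -1/A)
y(S, V) = 4 - S
w(E, c) = 3/4 + 1/(4*c) (w(E, c) = -(-3 - 1/c)/4 = 3/4 + 1/(4*c))
(-137 + y(-10, -1))*w(-12, 3) = (-137 + (4 - 1*(-10)))*((1/4)*(1 + 3*3)/3) = (-137 + (4 + 10))*((1/4)*(1/3)*(1 + 9)) = (-137 + 14)*((1/4)*(1/3)*10) = -123*5/6 = -205/2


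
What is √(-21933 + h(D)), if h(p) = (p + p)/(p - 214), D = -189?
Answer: 3*I*√395773807/403 ≈ 148.09*I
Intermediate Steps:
h(p) = 2*p/(-214 + p) (h(p) = (2*p)/(-214 + p) = 2*p/(-214 + p))
√(-21933 + h(D)) = √(-21933 + 2*(-189)/(-214 - 189)) = √(-21933 + 2*(-189)/(-403)) = √(-21933 + 2*(-189)*(-1/403)) = √(-21933 + 378/403) = √(-8838621/403) = 3*I*√395773807/403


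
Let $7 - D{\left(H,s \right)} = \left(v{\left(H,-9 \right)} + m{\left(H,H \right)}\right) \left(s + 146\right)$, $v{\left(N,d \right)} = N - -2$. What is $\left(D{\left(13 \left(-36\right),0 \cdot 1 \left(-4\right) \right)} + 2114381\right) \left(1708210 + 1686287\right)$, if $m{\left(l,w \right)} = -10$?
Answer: $7413187686348$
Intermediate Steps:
$v{\left(N,d \right)} = 2 + N$ ($v{\left(N,d \right)} = N + 2 = 2 + N$)
$D{\left(H,s \right)} = 7 - \left(-8 + H\right) \left(146 + s\right)$ ($D{\left(H,s \right)} = 7 - \left(\left(2 + H\right) - 10\right) \left(s + 146\right) = 7 - \left(-8 + H\right) \left(146 + s\right)$)
$\left(D{\left(13 \left(-36\right),0 \cdot 1 \left(-4\right) \right)} + 2114381\right) \left(1708210 + 1686287\right) = \left(\left(1175 - 146 \cdot 13 \left(-36\right) + 8 \cdot 0 \cdot 1 \left(-4\right) - 13 \left(-36\right) 0 \cdot 1 \left(-4\right)\right) + 2114381\right) \left(1708210 + 1686287\right) = \left(\left(1175 - -68328 + 8 \cdot 0 \left(-4\right) - - 468 \cdot 0 \left(-4\right)\right) + 2114381\right) 3394497 = \left(\left(1175 + 68328 + 8 \cdot 0 - \left(-468\right) 0\right) + 2114381\right) 3394497 = \left(\left(1175 + 68328 + 0 + 0\right) + 2114381\right) 3394497 = \left(69503 + 2114381\right) 3394497 = 2183884 \cdot 3394497 = 7413187686348$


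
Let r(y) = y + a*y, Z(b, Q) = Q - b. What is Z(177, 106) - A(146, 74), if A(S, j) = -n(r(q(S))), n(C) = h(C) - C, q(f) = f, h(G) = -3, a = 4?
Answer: -804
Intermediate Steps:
r(y) = 5*y (r(y) = y + 4*y = 5*y)
n(C) = -3 - C
A(S, j) = 3 + 5*S (A(S, j) = -(-3 - 5*S) = 3 + 5*S)
Z(177, 106) - A(146, 74) = (106 - 1*177) - (3 + 5*146) = (106 - 177) - (3 + 730) = -71 - 1*733 = -71 - 733 = -804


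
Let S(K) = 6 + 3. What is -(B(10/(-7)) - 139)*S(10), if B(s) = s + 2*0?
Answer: 8847/7 ≈ 1263.9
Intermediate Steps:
B(s) = s (B(s) = s + 0 = s)
S(K) = 9
-(B(10/(-7)) - 139)*S(10) = -(10/(-7) - 139)*9 = -(10*(-⅐) - 139)*9 = -(-10/7 - 139)*9 = -(-983)*9/7 = -1*(-8847/7) = 8847/7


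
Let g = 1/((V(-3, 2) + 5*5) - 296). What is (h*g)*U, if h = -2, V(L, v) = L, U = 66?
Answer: 66/137 ≈ 0.48175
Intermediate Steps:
g = -1/274 (g = 1/((-3 + 5*5) - 296) = 1/((-3 + 25) - 296) = 1/(22 - 296) = 1/(-274) = -1/274 ≈ -0.0036496)
(h*g)*U = -2*(-1/274)*66 = (1/137)*66 = 66/137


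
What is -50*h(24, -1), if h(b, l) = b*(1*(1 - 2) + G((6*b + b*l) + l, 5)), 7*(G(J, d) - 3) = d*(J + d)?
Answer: -760800/7 ≈ -1.0869e+5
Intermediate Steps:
G(J, d) = 3 + d*(J + d)/7 (G(J, d) = 3 + (d*(J + d))/7 = 3 + d*(J + d)/7)
h(b, l) = b*(39/7 + 5*l/7 + 30*b/7 + 5*b*l/7) (h(b, l) = b*(1*(1 - 2) + (3 + (⅐)*5² + (⅐)*((6*b + b*l) + l)*5)) = b*(1*(-1) + (3 + (⅐)*25 + (⅐)*(l + 6*b + b*l)*5)) = b*(-1 + (3 + 25/7 + (5*l/7 + 30*b/7 + 5*b*l/7))) = b*(-1 + (46/7 + 5*l/7 + 30*b/7 + 5*b*l/7)) = b*(39/7 + 5*l/7 + 30*b/7 + 5*b*l/7))
-50*h(24, -1) = -50*24*(39 + 5*(-1) + 30*24 + 5*24*(-1))/7 = -50*24*(39 - 5 + 720 - 120)/7 = -50*24*634/7 = -50*15216/7 = -760800/7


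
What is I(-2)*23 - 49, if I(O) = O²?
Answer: 43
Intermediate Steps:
I(-2)*23 - 49 = (-2)²*23 - 49 = 4*23 - 49 = 92 - 49 = 43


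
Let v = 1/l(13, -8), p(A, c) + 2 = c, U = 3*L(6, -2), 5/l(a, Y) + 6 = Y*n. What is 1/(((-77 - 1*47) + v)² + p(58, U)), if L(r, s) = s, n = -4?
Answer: 25/352636 ≈ 7.0895e-5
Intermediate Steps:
l(a, Y) = 5/(-6 - 4*Y) (l(a, Y) = 5/(-6 + Y*(-4)) = 5/(-6 - 4*Y))
U = -6 (U = 3*(-2) = -6)
p(A, c) = -2 + c
v = 26/5 (v = 1/(5/(2*(-3 - 2*(-8)))) = 1/(5/(2*(-3 + 16))) = 1/((5/2)/13) = 1/((5/2)*(1/13)) = 1/(5/26) = 26/5 ≈ 5.2000)
1/(((-77 - 1*47) + v)² + p(58, U)) = 1/(((-77 - 1*47) + 26/5)² + (-2 - 6)) = 1/(((-77 - 47) + 26/5)² - 8) = 1/((-124 + 26/5)² - 8) = 1/((-594/5)² - 8) = 1/(352836/25 - 8) = 1/(352636/25) = 25/352636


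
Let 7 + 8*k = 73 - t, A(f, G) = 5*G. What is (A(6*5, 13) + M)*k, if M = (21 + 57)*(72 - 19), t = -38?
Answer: 54587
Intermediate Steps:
M = 4134 (M = 78*53 = 4134)
k = 13 (k = -7/8 + (73 - 1*(-38))/8 = -7/8 + (73 + 38)/8 = -7/8 + (1/8)*111 = -7/8 + 111/8 = 13)
(A(6*5, 13) + M)*k = (5*13 + 4134)*13 = (65 + 4134)*13 = 4199*13 = 54587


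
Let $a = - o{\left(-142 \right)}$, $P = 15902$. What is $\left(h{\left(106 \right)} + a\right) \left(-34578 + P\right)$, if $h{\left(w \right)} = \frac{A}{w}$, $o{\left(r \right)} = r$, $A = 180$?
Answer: $- \frac{142236416}{53} \approx -2.6837 \cdot 10^{6}$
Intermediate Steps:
$a = 142$ ($a = \left(-1\right) \left(-142\right) = 142$)
$h{\left(w \right)} = \frac{180}{w}$
$\left(h{\left(106 \right)} + a\right) \left(-34578 + P\right) = \left(\frac{180}{106} + 142\right) \left(-34578 + 15902\right) = \left(180 \cdot \frac{1}{106} + 142\right) \left(-18676\right) = \left(\frac{90}{53} + 142\right) \left(-18676\right) = \frac{7616}{53} \left(-18676\right) = - \frac{142236416}{53}$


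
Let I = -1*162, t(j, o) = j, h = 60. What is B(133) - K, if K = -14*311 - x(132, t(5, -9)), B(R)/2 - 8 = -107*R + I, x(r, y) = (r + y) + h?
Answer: -24219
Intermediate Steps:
I = -162
x(r, y) = 60 + r + y (x(r, y) = (r + y) + 60 = 60 + r + y)
B(R) = -308 - 214*R (B(R) = 16 + 2*(-107*R - 162) = 16 + 2*(-162 - 107*R) = 16 + (-324 - 214*R) = -308 - 214*R)
K = -4551 (K = -14*311 - (60 + 132 + 5) = -4354 - 1*197 = -4354 - 197 = -4551)
B(133) - K = (-308 - 214*133) - 1*(-4551) = (-308 - 28462) + 4551 = -28770 + 4551 = -24219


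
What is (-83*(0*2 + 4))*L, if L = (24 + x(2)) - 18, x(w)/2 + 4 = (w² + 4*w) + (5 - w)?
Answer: -9296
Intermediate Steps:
x(w) = 2 + 2*w² + 6*w (x(w) = -8 + 2*((w² + 4*w) + (5 - w)) = -8 + 2*(5 + w² + 3*w) = -8 + (10 + 2*w² + 6*w) = 2 + 2*w² + 6*w)
L = 28 (L = (24 + (2 + 2*2² + 6*2)) - 18 = (24 + (2 + 2*4 + 12)) - 18 = (24 + (2 + 8 + 12)) - 18 = (24 + 22) - 18 = 46 - 18 = 28)
(-83*(0*2 + 4))*L = -83*(0*2 + 4)*28 = -83*(0 + 4)*28 = -83*4*28 = -332*28 = -9296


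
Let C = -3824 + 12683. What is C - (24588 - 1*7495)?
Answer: -8234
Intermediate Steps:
C = 8859
C - (24588 - 1*7495) = 8859 - (24588 - 1*7495) = 8859 - (24588 - 7495) = 8859 - 1*17093 = 8859 - 17093 = -8234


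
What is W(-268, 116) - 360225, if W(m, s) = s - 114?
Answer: -360223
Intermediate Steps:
W(m, s) = -114 + s
W(-268, 116) - 360225 = (-114 + 116) - 360225 = 2 - 360225 = -360223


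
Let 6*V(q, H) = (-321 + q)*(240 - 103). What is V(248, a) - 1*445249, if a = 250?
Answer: -2681495/6 ≈ -4.4692e+5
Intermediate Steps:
V(q, H) = -14659/2 + 137*q/6 (V(q, H) = ((-321 + q)*(240 - 103))/6 = ((-321 + q)*137)/6 = (-43977 + 137*q)/6 = -14659/2 + 137*q/6)
V(248, a) - 1*445249 = (-14659/2 + (137/6)*248) - 1*445249 = (-14659/2 + 16988/3) - 445249 = -10001/6 - 445249 = -2681495/6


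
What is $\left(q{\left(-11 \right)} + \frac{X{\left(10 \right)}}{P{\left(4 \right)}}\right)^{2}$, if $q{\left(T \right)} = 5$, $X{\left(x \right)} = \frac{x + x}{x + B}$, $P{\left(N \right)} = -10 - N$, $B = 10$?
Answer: $\frac{4761}{196} \approx 24.291$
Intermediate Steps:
$X{\left(x \right)} = \frac{2 x}{10 + x}$ ($X{\left(x \right)} = \frac{x + x}{x + 10} = \frac{2 x}{10 + x}$)
$\left(q{\left(-11 \right)} + \frac{X{\left(10 \right)}}{P{\left(4 \right)}}\right)^{2} = \left(5 + \frac{2 \cdot 10 \frac{1}{10 + 10}}{-10 - 4}\right)^{2} = \left(5 + \frac{2 \cdot 10 \cdot \frac{1}{20}}{-10 - 4}\right)^{2} = \left(5 + \frac{2 \cdot 10 \cdot \frac{1}{20}}{-14}\right)^{2} = \left(5 + 1 \left(- \frac{1}{14}\right)\right)^{2} = \left(5 - \frac{1}{14}\right)^{2} = \left(\frac{69}{14}\right)^{2} = \frac{4761}{196}$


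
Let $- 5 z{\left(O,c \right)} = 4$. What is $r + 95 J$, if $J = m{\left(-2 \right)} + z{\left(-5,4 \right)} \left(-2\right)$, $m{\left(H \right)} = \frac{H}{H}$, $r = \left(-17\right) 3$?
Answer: $196$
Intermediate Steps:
$z{\left(O,c \right)} = - \frac{4}{5}$ ($z{\left(O,c \right)} = \left(- \frac{1}{5}\right) 4 = - \frac{4}{5}$)
$r = -51$
$m{\left(H \right)} = 1$
$J = \frac{13}{5}$ ($J = 1 - - \frac{8}{5} = 1 + \frac{8}{5} = \frac{13}{5} \approx 2.6$)
$r + 95 J = -51 + 95 \cdot \frac{13}{5} = -51 + 247 = 196$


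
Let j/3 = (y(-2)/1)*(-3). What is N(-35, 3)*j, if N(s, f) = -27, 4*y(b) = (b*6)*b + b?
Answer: 2673/2 ≈ 1336.5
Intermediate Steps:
y(b) = b/4 + 3*b**2/2 (y(b) = ((b*6)*b + b)/4 = ((6*b)*b + b)/4 = (6*b**2 + b)/4 = (b + 6*b**2)/4 = b/4 + 3*b**2/2)
j = -99/2 (j = 3*((((1/4)*(-2)*(1 + 6*(-2)))/1)*(-3)) = 3*((((1/4)*(-2)*(1 - 12))*1)*(-3)) = 3*((((1/4)*(-2)*(-11))*1)*(-3)) = 3*(((11/2)*1)*(-3)) = 3*((11/2)*(-3)) = 3*(-33/2) = -99/2 ≈ -49.500)
N(-35, 3)*j = -27*(-99/2) = 2673/2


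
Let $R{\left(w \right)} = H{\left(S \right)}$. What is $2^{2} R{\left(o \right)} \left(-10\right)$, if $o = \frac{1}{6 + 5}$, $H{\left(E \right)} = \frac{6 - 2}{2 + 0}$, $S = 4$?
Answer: $-80$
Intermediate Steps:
$H{\left(E \right)} = 2$ ($H{\left(E \right)} = \frac{4}{2} = 4 \cdot \frac{1}{2} = 2$)
$o = \frac{1}{11} \approx 0.090909$
$R{\left(w \right)} = 2$
$2^{2} R{\left(o \right)} \left(-10\right) = 2^{2} \cdot 2 \left(-10\right) = 4 \cdot 2 \left(-10\right) = 8 \left(-10\right) = -80$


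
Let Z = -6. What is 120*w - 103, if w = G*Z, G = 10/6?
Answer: -1303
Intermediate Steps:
G = 5/3 (G = 10*(⅙) = 5/3 ≈ 1.6667)
w = -10 (w = (5/3)*(-6) = -10)
120*w - 103 = 120*(-10) - 103 = -1200 - 103 = -1303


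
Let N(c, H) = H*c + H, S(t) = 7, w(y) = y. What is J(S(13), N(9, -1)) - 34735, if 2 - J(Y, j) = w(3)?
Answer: -34736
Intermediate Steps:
N(c, H) = H + H*c
J(Y, j) = -1 (J(Y, j) = 2 - 1*3 = 2 - 3 = -1)
J(S(13), N(9, -1)) - 34735 = -1 - 34735 = -34736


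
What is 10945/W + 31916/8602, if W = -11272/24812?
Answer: -291957812691/12120218 ≈ -24089.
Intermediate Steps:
W = -2818/6203 (W = -11272*1/24812 = -2818/6203 ≈ -0.45430)
10945/W + 31916/8602 = 10945/(-2818/6203) + 31916/8602 = 10945*(-6203/2818) + 31916*(1/8602) = -67891835/2818 + 15958/4301 = -291957812691/12120218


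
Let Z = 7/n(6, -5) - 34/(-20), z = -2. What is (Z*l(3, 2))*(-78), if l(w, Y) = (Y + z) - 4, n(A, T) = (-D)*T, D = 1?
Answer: 4836/5 ≈ 967.20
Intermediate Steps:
n(A, T) = -T (n(A, T) = (-1*1)*T = -T)
Z = 31/10 (Z = 7/((-1*(-5))) - 34/(-20) = 7/5 - 34*(-1/20) = 7*(⅕) + 17/10 = 7/5 + 17/10 = 31/10 ≈ 3.1000)
l(w, Y) = -6 + Y (l(w, Y) = (Y - 2) - 4 = (-2 + Y) - 4 = -6 + Y)
(Z*l(3, 2))*(-78) = (31*(-6 + 2)/10)*(-78) = ((31/10)*(-4))*(-78) = -62/5*(-78) = 4836/5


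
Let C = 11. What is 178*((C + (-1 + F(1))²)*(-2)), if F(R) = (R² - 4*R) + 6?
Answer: -5340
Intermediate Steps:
F(R) = 6 + R² - 4*R
178*((C + (-1 + F(1))²)*(-2)) = 178*((11 + (-1 + (6 + 1² - 4*1))²)*(-2)) = 178*((11 + (-1 + (6 + 1 - 4))²)*(-2)) = 178*((11 + (-1 + 3)²)*(-2)) = 178*((11 + 2²)*(-2)) = 178*((11 + 4)*(-2)) = 178*(15*(-2)) = 178*(-30) = -5340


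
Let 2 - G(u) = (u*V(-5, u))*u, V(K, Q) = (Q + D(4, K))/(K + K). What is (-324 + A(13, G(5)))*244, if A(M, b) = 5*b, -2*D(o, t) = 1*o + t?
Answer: -59841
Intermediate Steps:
D(o, t) = -o/2 - t/2 (D(o, t) = -(1*o + t)/2 = -(o + t)/2 = -o/2 - t/2)
V(K, Q) = (-2 + Q - K/2)/(2*K) (V(K, Q) = (Q + (-½*4 - K/2))/(K + K) = (Q + (-2 - K/2))/((2*K)) = (-2 + Q - K/2)*(1/(2*K)) = (-2 + Q - K/2)/(2*K))
G(u) = 2 - u²*(-1/20 - u/10) (G(u) = 2 - u*((¼)*(-4 - 1*(-5) + 2*u)/(-5))*u = 2 - u*((¼)*(-⅕)*(-4 + 5 + 2*u))*u = 2 - u*((¼)*(-⅕)*(1 + 2*u))*u = 2 - u*(-1/20 - u/10)*u = 2 - u²*(-1/20 - u/10))
(-324 + A(13, G(5)))*244 = (-324 + 5*(2 + (1/20)*5²*(1 + 2*5)))*244 = (-324 + 5*(2 + (1/20)*25*(1 + 10)))*244 = (-324 + 5*(2 + (1/20)*25*11))*244 = (-324 + 5*(2 + 55/4))*244 = (-324 + 5*(63/4))*244 = (-324 + 315/4)*244 = -981/4*244 = -59841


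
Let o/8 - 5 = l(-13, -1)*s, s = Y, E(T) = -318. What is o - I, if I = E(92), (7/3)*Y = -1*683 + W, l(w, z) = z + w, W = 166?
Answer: 25174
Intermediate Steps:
l(w, z) = w + z
Y = -1551/7 (Y = 3*(-1*683 + 166)/7 = 3*(-683 + 166)/7 = (3/7)*(-517) = -1551/7 ≈ -221.57)
s = -1551/7 ≈ -221.57
I = -318
o = 24856 (o = 40 + 8*((-13 - 1)*(-1551/7)) = 40 + 8*(-14*(-1551/7)) = 40 + 8*3102 = 40 + 24816 = 24856)
o - I = 24856 - 1*(-318) = 24856 + 318 = 25174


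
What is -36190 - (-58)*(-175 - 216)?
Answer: -58868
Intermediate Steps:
-36190 - (-58)*(-175 - 216) = -36190 - (-58)*(-391) = -36190 - 1*22678 = -36190 - 22678 = -58868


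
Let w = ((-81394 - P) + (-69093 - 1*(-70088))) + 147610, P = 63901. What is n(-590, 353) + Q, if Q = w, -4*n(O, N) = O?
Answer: 6915/2 ≈ 3457.5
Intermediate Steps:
n(O, N) = -O/4
w = 3310 (w = ((-81394 - 1*63901) + (-69093 - 1*(-70088))) + 147610 = ((-81394 - 63901) + (-69093 + 70088)) + 147610 = (-145295 + 995) + 147610 = -144300 + 147610 = 3310)
Q = 3310
n(-590, 353) + Q = -¼*(-590) + 3310 = 295/2 + 3310 = 6915/2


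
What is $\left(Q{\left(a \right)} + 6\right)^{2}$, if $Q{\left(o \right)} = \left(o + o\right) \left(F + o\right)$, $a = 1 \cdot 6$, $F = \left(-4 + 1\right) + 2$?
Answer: $4356$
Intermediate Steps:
$F = -1$ ($F = -3 + 2 = -1$)
$a = 6$
$Q{\left(o \right)} = 2 o \left(-1 + o\right)$ ($Q{\left(o \right)} = \left(o + o\right) \left(-1 + o\right) = 2 o \left(-1 + o\right)$)
$\left(Q{\left(a \right)} + 6\right)^{2} = \left(2 \cdot 6 \left(-1 + 6\right) + 6\right)^{2} = \left(2 \cdot 6 \cdot 5 + 6\right)^{2} = \left(60 + 6\right)^{2} = 66^{2} = 4356$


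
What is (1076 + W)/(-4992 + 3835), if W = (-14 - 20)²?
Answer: -2232/1157 ≈ -1.9291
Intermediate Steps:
W = 1156 (W = (-34)² = 1156)
(1076 + W)/(-4992 + 3835) = (1076 + 1156)/(-4992 + 3835) = 2232/(-1157) = 2232*(-1/1157) = -2232/1157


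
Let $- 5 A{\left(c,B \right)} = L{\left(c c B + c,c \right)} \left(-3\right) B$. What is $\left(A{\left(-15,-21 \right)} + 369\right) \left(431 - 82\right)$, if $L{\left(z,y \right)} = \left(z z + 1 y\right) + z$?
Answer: $-98777985822$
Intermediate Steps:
$L{\left(z,y \right)} = y + z + z^{2}$ ($L{\left(z,y \right)} = \left(z^{2} + y\right) + z = \left(y + z^{2}\right) + z = y + z + z^{2}$)
$A{\left(c,B \right)} = - \frac{B \left(- 6 c - 3 \left(c + B c^{2}\right)^{2} - 3 B c^{2}\right)}{5}$ ($A{\left(c,B \right)} = - \frac{\left(c + \left(c c B + c\right) + \left(c c B + c\right)^{2}\right) \left(-3\right) B}{5} = - \frac{\left(c + \left(c^{2} B + c\right) + \left(c^{2} B + c\right)^{2}\right) \left(-3\right) B}{5} = - \frac{\left(c + \left(B c^{2} + c\right) + \left(B c^{2} + c\right)^{2}\right) \left(-3\right) B}{5} = - \frac{\left(c + \left(c + B c^{2}\right) + \left(c + B c^{2}\right)^{2}\right) \left(-3\right) B}{5} = - \frac{\left(\left(c + B c^{2}\right)^{2} + 2 c + B c^{2}\right) \left(-3\right) B}{5} = - \frac{\left(- 6 c - 3 \left(c + B c^{2}\right)^{2} - 3 B c^{2}\right) B}{5} = - \frac{B \left(- 6 c - 3 \left(c + B c^{2}\right)^{2} - 3 B c^{2}\right)}{5}$)
$\left(A{\left(-15,-21 \right)} + 369\right) \left(431 - 82\right) = \left(\frac{3}{5} \left(-21\right) \left(-15\right) \left(2 - -315 - 15 \left(1 - -315\right)^{2}\right) + 369\right) \left(431 - 82\right) = \left(\frac{3}{5} \left(-21\right) \left(-15\right) \left(2 + 315 - 15 \left(1 + 315\right)^{2}\right) + 369\right) 349 = \left(\frac{3}{5} \left(-21\right) \left(-15\right) \left(2 + 315 - 15 \cdot 316^{2}\right) + 369\right) 349 = \left(\frac{3}{5} \left(-21\right) \left(-15\right) \left(2 + 315 - 1497840\right) + 369\right) 349 = \left(\frac{3}{5} \left(-21\right) \left(-15\right) \left(-1497523\right) + 369\right) 349 = \left(-283031847 + 369\right) 349 = \left(-283031478\right) 349 = -98777985822$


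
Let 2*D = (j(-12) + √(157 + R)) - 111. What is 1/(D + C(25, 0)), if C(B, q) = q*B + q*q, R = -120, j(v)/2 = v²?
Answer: 177/15646 - √37/15646 ≈ 0.010924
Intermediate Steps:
j(v) = 2*v²
C(B, q) = q² + B*q (C(B, q) = B*q + q² = q² + B*q)
D = 177/2 + √37/2 (D = ((2*(-12)² + √(157 - 120)) - 111)/2 = ((2*144 + √37) - 111)/2 = ((288 + √37) - 111)/2 = (177 + √37)/2 = 177/2 + √37/2 ≈ 91.541)
1/(D + C(25, 0)) = 1/((177/2 + √37/2) + 0*(25 + 0)) = 1/((177/2 + √37/2) + 0*25) = 1/((177/2 + √37/2) + 0) = 1/(177/2 + √37/2)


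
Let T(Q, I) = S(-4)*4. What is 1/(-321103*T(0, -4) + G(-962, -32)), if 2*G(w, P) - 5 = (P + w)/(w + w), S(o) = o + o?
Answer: 1924/19769674811 ≈ 9.7321e-8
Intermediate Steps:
S(o) = 2*o
G(w, P) = 5/2 + (P + w)/(4*w) (G(w, P) = 5/2 + ((P + w)/(w + w))/2 = 5/2 + ((P + w)/((2*w)))/2 = 5/2 + ((P + w)*(1/(2*w)))/2 = 5/2 + ((P + w)/(2*w))/2 = 5/2 + (P + w)/(4*w))
T(Q, I) = -32 (T(Q, I) = (2*(-4))*4 = -8*4 = -32)
1/(-321103*T(0, -4) + G(-962, -32)) = 1/(-321103*(-32) + (¼)*(-32 + 11*(-962))/(-962)) = 1/(10275296 + (¼)*(-1/962)*(-32 - 10582)) = 1/(10275296 + (¼)*(-1/962)*(-10614)) = 1/(10275296 + 5307/1924) = 1/(19769674811/1924) = 1924/19769674811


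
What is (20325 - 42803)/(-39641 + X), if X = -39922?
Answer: 22478/79563 ≈ 0.28252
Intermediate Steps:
(20325 - 42803)/(-39641 + X) = (20325 - 42803)/(-39641 - 39922) = -22478/(-79563) = -22478*(-1/79563) = 22478/79563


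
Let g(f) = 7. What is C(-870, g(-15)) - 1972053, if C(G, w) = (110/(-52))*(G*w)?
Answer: -25469214/13 ≈ -1.9592e+6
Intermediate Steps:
C(G, w) = -55*G*w/26 (C(G, w) = (110*(-1/52))*(G*w) = -55*G*w/26)
C(-870, g(-15)) - 1972053 = -55/26*(-870)*7 - 1972053 = 167475/13 - 1972053 = -25469214/13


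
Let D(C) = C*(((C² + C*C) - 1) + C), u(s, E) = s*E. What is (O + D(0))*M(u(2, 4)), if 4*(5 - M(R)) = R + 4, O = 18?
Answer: 36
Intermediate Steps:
u(s, E) = E*s
D(C) = C*(-1 + C + 2*C²) (D(C) = C*(((C² + C²) - 1) + C) = C*((2*C² - 1) + C) = C*((-1 + 2*C²) + C) = C*(-1 + C + 2*C²))
M(R) = 4 - R/4 (M(R) = 5 - (R + 4)/4 = 5 - (4 + R)/4 = 5 + (-1 - R/4) = 4 - R/4)
(O + D(0))*M(u(2, 4)) = (18 + 0*(-1 + 0 + 2*0²))*(4 - 2) = (18 + 0*(-1 + 0 + 2*0))*(4 - ¼*8) = (18 + 0*(-1 + 0 + 0))*(4 - 2) = (18 + 0*(-1))*2 = (18 + 0)*2 = 18*2 = 36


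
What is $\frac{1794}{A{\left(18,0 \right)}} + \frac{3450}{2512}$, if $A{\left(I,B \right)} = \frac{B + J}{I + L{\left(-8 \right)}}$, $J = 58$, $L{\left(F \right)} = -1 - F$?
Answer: $\frac{28215825}{36424} \approx 774.65$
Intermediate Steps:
$A{\left(I,B \right)} = \frac{58 + B}{7 + I}$ ($A{\left(I,B \right)} = \frac{B + 58}{I - -7} = \frac{58 + B}{I + \left(-1 + 8\right)} = \frac{58 + B}{I + 7} = \frac{58 + B}{7 + I}$)
$\frac{1794}{A{\left(18,0 \right)}} + \frac{3450}{2512} = \frac{1794}{\frac{1}{7 + 18} \left(58 + 0\right)} + \frac{3450}{2512} = \frac{1794}{\frac{1}{25} \cdot 58} + 3450 \cdot \frac{1}{2512} = \frac{1794}{\frac{1}{25} \cdot 58} + \frac{1725}{1256} = \frac{1794}{\frac{58}{25}} + \frac{1725}{1256} = 1794 \cdot \frac{25}{58} + \frac{1725}{1256} = \frac{22425}{29} + \frac{1725}{1256} = \frac{28215825}{36424}$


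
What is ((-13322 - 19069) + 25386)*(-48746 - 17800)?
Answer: 466154730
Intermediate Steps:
((-13322 - 19069) + 25386)*(-48746 - 17800) = (-32391 + 25386)*(-66546) = -7005*(-66546) = 466154730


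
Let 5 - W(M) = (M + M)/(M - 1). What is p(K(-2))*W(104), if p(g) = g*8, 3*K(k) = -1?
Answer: -2456/309 ≈ -7.9482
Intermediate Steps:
K(k) = -1/3 (K(k) = (1/3)*(-1) = -1/3)
p(g) = 8*g
W(M) = 5 - 2*M/(-1 + M) (W(M) = 5 - (M + M)/(M - 1) = 5 - 2*M/(-1 + M))
p(K(-2))*W(104) = (8*(-1/3))*((-5 + 3*104)/(-1 + 104)) = -8*(-5 + 312)/(3*103) = -8*307/309 = -8/3*307/103 = -2456/309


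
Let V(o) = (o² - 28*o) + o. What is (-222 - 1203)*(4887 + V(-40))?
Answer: -10782975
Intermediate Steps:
V(o) = o² - 27*o
(-222 - 1203)*(4887 + V(-40)) = (-222 - 1203)*(4887 - 40*(-27 - 40)) = -1425*(4887 - 40*(-67)) = -1425*(4887 + 2680) = -1425*7567 = -10782975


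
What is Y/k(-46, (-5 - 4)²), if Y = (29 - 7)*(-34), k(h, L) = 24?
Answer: -187/6 ≈ -31.167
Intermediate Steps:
Y = -748 (Y = 22*(-34) = -748)
Y/k(-46, (-5 - 4)²) = -748/24 = -748*1/24 = -187/6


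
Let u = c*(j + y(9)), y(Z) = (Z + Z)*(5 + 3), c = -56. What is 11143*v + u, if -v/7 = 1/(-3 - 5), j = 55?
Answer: -11151/8 ≈ -1393.9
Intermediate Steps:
v = 7/8 (v = -7/(-3 - 5) = -7/(-8) = -7*(-⅛) = 7/8 ≈ 0.87500)
y(Z) = 16*Z (y(Z) = (2*Z)*8 = 16*Z)
u = -11144 (u = -56*(55 + 16*9) = -56*(55 + 144) = -56*199 = -11144)
11143*v + u = 11143*(7/8) - 11144 = 78001/8 - 11144 = -11151/8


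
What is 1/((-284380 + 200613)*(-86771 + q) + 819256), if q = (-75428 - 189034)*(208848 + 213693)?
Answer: 1/9360637629653127 ≈ 1.0683e-16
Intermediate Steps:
q = -111746037942 (q = -264462*422541 = -111746037942)
1/((-284380 + 200613)*(-86771 + q) + 819256) = 1/((-284380 + 200613)*(-86771 - 111746037942) + 819256) = 1/(-83767*(-111746124713) + 819256) = 1/(9360637628833871 + 819256) = 1/9360637629653127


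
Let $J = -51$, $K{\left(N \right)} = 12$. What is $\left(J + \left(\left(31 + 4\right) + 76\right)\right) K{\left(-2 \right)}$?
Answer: $720$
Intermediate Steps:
$\left(J + \left(\left(31 + 4\right) + 76\right)\right) K{\left(-2 \right)} = \left(-51 + \left(\left(31 + 4\right) + 76\right)\right) 12 = \left(-51 + \left(35 + 76\right)\right) 12 = \left(-51 + 111\right) 12 = 60 \cdot 12 = 720$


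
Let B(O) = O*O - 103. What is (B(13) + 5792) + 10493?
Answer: 16351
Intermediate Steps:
B(O) = -103 + O² (B(O) = O² - 103 = -103 + O²)
(B(13) + 5792) + 10493 = ((-103 + 13²) + 5792) + 10493 = ((-103 + 169) + 5792) + 10493 = (66 + 5792) + 10493 = 5858 + 10493 = 16351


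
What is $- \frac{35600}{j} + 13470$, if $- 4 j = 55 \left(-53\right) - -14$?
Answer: $\frac{38934070}{2901} \approx 13421.0$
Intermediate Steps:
$j = \frac{2901}{4}$ ($j = - \frac{55 \left(-53\right) - -14}{4} = - \frac{-2915 + \left(-15 + 29\right)}{4} = - \frac{-2915 + 14}{4} = \left(- \frac{1}{4}\right) \left(-2901\right) = \frac{2901}{4} \approx 725.25$)
$- \frac{35600}{j} + 13470 = - \frac{35600}{\frac{2901}{4}} + 13470 = \left(-35600\right) \frac{4}{2901} + 13470 = - \frac{142400}{2901} + 13470 = \frac{38934070}{2901}$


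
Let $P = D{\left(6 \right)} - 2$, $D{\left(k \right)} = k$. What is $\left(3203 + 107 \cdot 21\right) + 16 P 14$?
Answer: $6346$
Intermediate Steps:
$P = 4$ ($P = 6 - 2 = 4$)
$\left(3203 + 107 \cdot 21\right) + 16 P 14 = \left(3203 + 107 \cdot 21\right) + 16 \cdot 4 \cdot 14 = \left(3203 + 2247\right) + 64 \cdot 14 = 5450 + 896 = 6346$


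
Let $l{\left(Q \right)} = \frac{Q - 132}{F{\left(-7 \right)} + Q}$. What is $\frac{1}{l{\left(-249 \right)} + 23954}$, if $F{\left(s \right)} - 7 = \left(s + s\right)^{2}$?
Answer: $\frac{46}{1102265} \approx 4.1732 \cdot 10^{-5}$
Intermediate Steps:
$F{\left(s \right)} = 7 + 4 s^{2}$ ($F{\left(s \right)} = 7 + \left(s + s\right)^{2} = 7 + \left(2 s\right)^{2} = 7 + 4 s^{2}$)
$l{\left(Q \right)} = \frac{-132 + Q}{203 + Q}$ ($l{\left(Q \right)} = \frac{Q - 132}{\left(7 + 4 \left(-7\right)^{2}\right) + Q} = \frac{-132 + Q}{\left(7 + 4 \cdot 49\right) + Q} = \frac{-132 + Q}{\left(7 + 196\right) + Q} = \frac{-132 + Q}{203 + Q}$)
$\frac{1}{l{\left(-249 \right)} + 23954} = \frac{1}{\frac{-132 - 249}{203 - 249} + 23954} = \frac{1}{\frac{1}{-46} \left(-381\right) + 23954} = \frac{1}{\left(- \frac{1}{46}\right) \left(-381\right) + 23954} = \frac{1}{\frac{381}{46} + 23954} = \frac{1}{\frac{1102265}{46}} = \frac{46}{1102265}$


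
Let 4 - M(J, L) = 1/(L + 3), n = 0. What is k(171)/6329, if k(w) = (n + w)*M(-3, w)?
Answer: 39615/367082 ≈ 0.10792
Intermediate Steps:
M(J, L) = 4 - 1/(3 + L) (M(J, L) = 4 - 1/(L + 3) = 4 - 1/(3 + L))
k(w) = w*(11 + 4*w)/(3 + w) (k(w) = (0 + w)*((11 + 4*w)/(3 + w)) = w*((11 + 4*w)/(3 + w)) = w*(11 + 4*w)/(3 + w))
k(171)/6329 = (171*(11 + 4*171)/(3 + 171))/6329 = (171*(11 + 684)/174)*(1/6329) = (171*(1/174)*695)*(1/6329) = (39615/58)*(1/6329) = 39615/367082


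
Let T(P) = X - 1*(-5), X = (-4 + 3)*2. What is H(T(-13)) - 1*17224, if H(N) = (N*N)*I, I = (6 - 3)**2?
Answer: -17143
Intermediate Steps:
I = 9 (I = 3**2 = 9)
X = -2 (X = -1*2 = -2)
T(P) = 3 (T(P) = -2 - 1*(-5) = -2 + 5 = 3)
H(N) = 9*N**2 (H(N) = (N*N)*9 = N**2*9 = 9*N**2)
H(T(-13)) - 1*17224 = 9*3**2 - 1*17224 = 9*9 - 17224 = 81 - 17224 = -17143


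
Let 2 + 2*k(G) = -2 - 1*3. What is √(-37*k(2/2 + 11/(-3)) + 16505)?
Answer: √66538/2 ≈ 128.97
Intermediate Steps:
k(G) = -7/2 (k(G) = -1 + (-2 - 1*3)/2 = -1 + (-2 - 3)/2 = -1 + (½)*(-5) = -1 - 5/2 = -7/2)
√(-37*k(2/2 + 11/(-3)) + 16505) = √(-37*(-7/2) + 16505) = √(259/2 + 16505) = √(33269/2) = √66538/2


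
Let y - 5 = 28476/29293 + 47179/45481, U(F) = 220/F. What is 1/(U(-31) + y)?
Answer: -41300522923/3606797152 ≈ -11.451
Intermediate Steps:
y = 9338506068/1332274933 (y = 5 + (28476/29293 + 47179/45481) = 5 + 2677131403/1332274933 = 9338506068/1332274933 ≈ 7.0094)
1/(U(-31) + y) = 1/(220/(-31) + 9338506068/1332274933) = 1/(220*(-1/31) + 9338506068/1332274933) = 1/(-220/31 + 9338506068/1332274933) = 1/(-3606797152/41300522923) = -41300522923/3606797152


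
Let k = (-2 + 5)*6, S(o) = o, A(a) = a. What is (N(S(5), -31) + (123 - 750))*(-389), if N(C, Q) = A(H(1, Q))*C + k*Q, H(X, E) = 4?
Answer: 453185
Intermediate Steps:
k = 18 (k = 3*6 = 18)
N(C, Q) = 4*C + 18*Q
(N(S(5), -31) + (123 - 750))*(-389) = ((4*5 + 18*(-31)) + (123 - 750))*(-389) = ((20 - 558) - 627)*(-389) = (-538 - 627)*(-389) = -1165*(-389) = 453185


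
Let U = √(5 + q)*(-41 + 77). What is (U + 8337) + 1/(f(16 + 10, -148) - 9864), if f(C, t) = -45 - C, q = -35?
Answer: 82828094/9935 + 36*I*√30 ≈ 8337.0 + 197.18*I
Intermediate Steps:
U = 36*I*√30 (U = √(5 - 35)*(-41 + 77) = √(-30)*36 = (I*√30)*36 = 36*I*√30 ≈ 197.18*I)
(U + 8337) + 1/(f(16 + 10, -148) - 9864) = (36*I*√30 + 8337) + 1/((-45 - (16 + 10)) - 9864) = (8337 + 36*I*√30) + 1/((-45 - 1*26) - 9864) = (8337 + 36*I*√30) + 1/((-45 - 26) - 9864) = (8337 + 36*I*√30) + 1/(-71 - 9864) = (8337 + 36*I*√30) + 1/(-9935) = (8337 + 36*I*√30) - 1/9935 = 82828094/9935 + 36*I*√30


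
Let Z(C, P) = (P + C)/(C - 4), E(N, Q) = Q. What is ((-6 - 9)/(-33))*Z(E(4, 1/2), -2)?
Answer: 15/77 ≈ 0.19481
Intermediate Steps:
Z(C, P) = (C + P)/(-4 + C)
((-6 - 9)/(-33))*Z(E(4, 1/2), -2) = ((-6 - 9)/(-33))*((1/2 - 2)/(-4 + 1/2)) = (-15*(-1/33))*((½ - 2)/(-4 + ½)) = 5*(-3/2/(-7/2))/11 = 5*(-2/7*(-3/2))/11 = (5/11)*(3/7) = 15/77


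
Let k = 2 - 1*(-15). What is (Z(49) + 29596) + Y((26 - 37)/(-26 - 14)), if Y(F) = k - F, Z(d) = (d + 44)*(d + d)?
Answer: 1549069/40 ≈ 38727.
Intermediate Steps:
Z(d) = 2*d*(44 + d) (Z(d) = (44 + d)*(2*d) = 2*d*(44 + d))
k = 17 (k = 2 + 15 = 17)
Y(F) = 17 - F
(Z(49) + 29596) + Y((26 - 37)/(-26 - 14)) = (2*49*(44 + 49) + 29596) + (17 - (26 - 37)/(-26 - 14)) = (2*49*93 + 29596) + (17 - (-11)/(-40)) = (9114 + 29596) + (17 - (-11)*(-1)/40) = 38710 + (17 - 1*11/40) = 38710 + (17 - 11/40) = 38710 + 669/40 = 1549069/40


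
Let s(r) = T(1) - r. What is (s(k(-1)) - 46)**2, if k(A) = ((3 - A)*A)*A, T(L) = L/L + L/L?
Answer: 2304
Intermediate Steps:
T(L) = 2 (T(L) = 1 + 1 = 2)
k(A) = A**2*(3 - A) (k(A) = (A*(3 - A))*A = A**2*(3 - A))
s(r) = 2 - r
(s(k(-1)) - 46)**2 = ((2 - (-1)**2*(3 - 1*(-1))) - 46)**2 = ((2 - (3 + 1)) - 46)**2 = ((2 - 4) - 46)**2 = (-2 - 46)**2 = (-48)**2 = 2304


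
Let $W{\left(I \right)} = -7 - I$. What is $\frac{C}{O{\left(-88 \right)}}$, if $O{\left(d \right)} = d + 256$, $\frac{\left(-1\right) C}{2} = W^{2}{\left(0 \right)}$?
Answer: $- \frac{7}{12} \approx -0.58333$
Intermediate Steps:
$C = -98$ ($C = - 2 \left(-7 - 0\right)^{2} = - 2 \left(-7 + 0\right)^{2} = - 2 \left(-7\right)^{2} = \left(-2\right) 49 = -98$)
$O{\left(d \right)} = 256 + d$
$\frac{C}{O{\left(-88 \right)}} = - \frac{98}{256 - 88} = - \frac{98}{168} = \left(-98\right) \frac{1}{168} = - \frac{7}{12}$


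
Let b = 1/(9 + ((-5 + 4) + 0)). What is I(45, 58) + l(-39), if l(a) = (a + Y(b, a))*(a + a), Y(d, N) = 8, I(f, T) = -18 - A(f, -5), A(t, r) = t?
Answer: 2355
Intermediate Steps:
I(f, T) = -18 - f
b = 1/8 (b = 1/(9 + (-1 + 0)) = 1/(9 - 1) = 1/8 ≈ 0.12500)
l(a) = 2*a*(8 + a) (l(a) = (a + 8)*(a + a) = (8 + a)*(2*a) = 2*a*(8 + a))
I(45, 58) + l(-39) = (-18 - 1*45) + 2*(-39)*(8 - 39) = (-18 - 45) + 2*(-39)*(-31) = -63 + 2418 = 2355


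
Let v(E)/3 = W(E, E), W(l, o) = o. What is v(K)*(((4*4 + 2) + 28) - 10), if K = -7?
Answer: -756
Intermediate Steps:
v(E) = 3*E
v(K)*(((4*4 + 2) + 28) - 10) = (3*(-7))*(((4*4 + 2) + 28) - 10) = -21*(((16 + 2) + 28) - 10) = -21*((18 + 28) - 10) = -21*(46 - 10) = -21*36 = -756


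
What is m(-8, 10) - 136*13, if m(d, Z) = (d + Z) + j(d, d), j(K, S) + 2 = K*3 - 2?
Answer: -1794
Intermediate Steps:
j(K, S) = -4 + 3*K (j(K, S) = -2 + (K*3 - 2) = -2 + (3*K - 2) = -2 + (-2 + 3*K) = -4 + 3*K)
m(d, Z) = -4 + Z + 4*d (m(d, Z) = (d + Z) + (-4 + 3*d) = (Z + d) + (-4 + 3*d) = -4 + Z + 4*d)
m(-8, 10) - 136*13 = (-4 + 10 + 4*(-8)) - 136*13 = (-4 + 10 - 32) - 1768 = -26 - 1768 = -1794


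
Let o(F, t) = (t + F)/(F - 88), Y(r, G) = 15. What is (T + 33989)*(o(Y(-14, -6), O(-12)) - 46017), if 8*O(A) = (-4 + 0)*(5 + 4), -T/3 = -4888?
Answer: -326875326459/146 ≈ -2.2389e+9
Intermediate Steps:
T = 14664 (T = -3*(-4888) = 14664)
O(A) = -9/2 (O(A) = ((-4 + 0)*(5 + 4))/8 = (-4*9)/8 = (⅛)*(-36) = -9/2)
o(F, t) = (F + t)/(-88 + F)
(T + 33989)*(o(Y(-14, -6), O(-12)) - 46017) = (14664 + 33989)*((15 - 9/2)/(-88 + 15) - 46017) = 48653*((21/2)/(-73) - 46017) = 48653*(-1/73*21/2 - 46017) = 48653*(-21/146 - 46017) = 48653*(-6718503/146) = -326875326459/146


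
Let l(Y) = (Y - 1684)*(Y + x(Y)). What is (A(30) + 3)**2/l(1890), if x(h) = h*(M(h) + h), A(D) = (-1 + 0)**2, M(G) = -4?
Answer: 4/183671145 ≈ 2.1778e-8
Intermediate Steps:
A(D) = 1 (A(D) = (-1)**2 = 1)
x(h) = h*(-4 + h)
l(Y) = (-1684 + Y)*(Y + Y*(-4 + Y)) (l(Y) = (Y - 1684)*(Y + Y*(-4 + Y)) = (-1684 + Y)*(Y + Y*(-4 + Y)))
(A(30) + 3)**2/l(1890) = (1 + 3)**2/((1890*(5052 + 1890**2 - 1687*1890))) = 4**2/((1890*(5052 + 3572100 - 3188430))) = 16/((1890*388722)) = 16/734684580 = 16*(1/734684580) = 4/183671145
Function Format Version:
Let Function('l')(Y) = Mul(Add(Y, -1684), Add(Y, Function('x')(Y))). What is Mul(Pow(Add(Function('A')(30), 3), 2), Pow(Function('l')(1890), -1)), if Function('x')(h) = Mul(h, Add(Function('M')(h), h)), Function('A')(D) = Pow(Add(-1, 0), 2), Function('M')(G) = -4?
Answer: Rational(4, 183671145) ≈ 2.1778e-8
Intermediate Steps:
Function('A')(D) = 1 (Function('A')(D) = Pow(-1, 2) = 1)
Function('x')(h) = Mul(h, Add(-4, h))
Function('l')(Y) = Mul(Add(-1684, Y), Add(Y, Mul(Y, Add(-4, Y)))) (Function('l')(Y) = Mul(Add(Y, -1684), Add(Y, Mul(Y, Add(-4, Y)))) = Mul(Add(-1684, Y), Add(Y, Mul(Y, Add(-4, Y)))))
Mul(Pow(Add(Function('A')(30), 3), 2), Pow(Function('l')(1890), -1)) = Mul(Pow(Add(1, 3), 2), Pow(Mul(1890, Add(5052, Pow(1890, 2), Mul(-1687, 1890))), -1)) = Mul(Pow(4, 2), Pow(Mul(1890, Add(5052, 3572100, -3188430)), -1)) = Mul(16, Pow(Mul(1890, 388722), -1)) = Mul(16, Pow(734684580, -1)) = Mul(16, Rational(1, 734684580)) = Rational(4, 183671145)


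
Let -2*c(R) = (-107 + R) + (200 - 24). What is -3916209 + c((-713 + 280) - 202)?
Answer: -3915926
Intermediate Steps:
c(R) = -69/2 - R/2 (c(R) = -((-107 + R) + (200 - 24))/2 = -((-107 + R) + 176)/2 = -(69 + R)/2 = -69/2 - R/2)
-3916209 + c((-713 + 280) - 202) = -3916209 + (-69/2 - ((-713 + 280) - 202)/2) = -3916209 + (-69/2 - (-433 - 202)/2) = -3916209 + (-69/2 - 1/2*(-635)) = -3916209 + (-69/2 + 635/2) = -3916209 + 283 = -3915926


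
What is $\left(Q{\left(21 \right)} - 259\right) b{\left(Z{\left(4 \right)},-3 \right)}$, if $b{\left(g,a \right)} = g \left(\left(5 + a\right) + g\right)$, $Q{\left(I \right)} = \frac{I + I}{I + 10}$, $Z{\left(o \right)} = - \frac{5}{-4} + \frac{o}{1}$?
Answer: $- \frac{4864083}{496} \approx -9806.6$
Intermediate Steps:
$Z{\left(o \right)} = \frac{5}{4} + o$ ($Z{\left(o \right)} = \left(-5\right) \left(- \frac{1}{4}\right) + o 1 = \frac{5}{4} + o$)
$Q{\left(I \right)} = \frac{2 I}{10 + I}$
$b{\left(g,a \right)} = g \left(5 + a + g\right)$
$\left(Q{\left(21 \right)} - 259\right) b{\left(Z{\left(4 \right)},-3 \right)} = \left(2 \cdot 21 \frac{1}{10 + 21} - 259\right) \left(\frac{5}{4} + 4\right) \left(5 - 3 + \left(\frac{5}{4} + 4\right)\right) = \left(2 \cdot 21 \cdot \frac{1}{31} - 259\right) \frac{21 \left(5 - 3 + \frac{21}{4}\right)}{4} = \left(2 \cdot 21 \cdot \frac{1}{31} - 259\right) \frac{21}{4} \cdot \frac{29}{4} = \left(\frac{42}{31} - 259\right) \frac{609}{16} = \left(- \frac{7987}{31}\right) \frac{609}{16} = - \frac{4864083}{496}$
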